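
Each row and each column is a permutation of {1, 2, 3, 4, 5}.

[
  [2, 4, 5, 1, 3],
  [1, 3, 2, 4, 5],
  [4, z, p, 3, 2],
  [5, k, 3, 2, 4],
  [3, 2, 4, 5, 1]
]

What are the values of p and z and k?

p = 1, z = 5, k = 1

For row 4, column 2: row 4 already has {2, 3, 4, 5}; that leaves 1.
At (row 3, col 2): column 2 already has {1, 2, 3, 4}, so the value is 5.
For row 3, column 3: row 3 already has {2, 3, 4, 5}; that leaves 1.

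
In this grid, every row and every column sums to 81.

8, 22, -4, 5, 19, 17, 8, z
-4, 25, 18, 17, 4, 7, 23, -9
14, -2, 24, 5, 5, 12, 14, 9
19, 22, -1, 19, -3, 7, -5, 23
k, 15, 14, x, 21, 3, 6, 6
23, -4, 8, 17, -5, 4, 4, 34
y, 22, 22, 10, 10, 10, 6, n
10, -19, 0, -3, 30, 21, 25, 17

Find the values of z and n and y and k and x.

Row 1 has 8 + 22 − 4 + 5 + 19 + 17 + 8 = 75; the blank must be 81 − 75 = 6.
Column 4 has 5 + 17 + 5 + 19 + 17 + 10 − 3 = 70; the blank must be 81 − 70 = 11.
Row 5 has 15 + 14 + 11 + 21 + 3 + 6 + 6 = 76; the blank must be 81 − 76 = 5.
Column 8 has 6 − 9 + 9 + 23 + 6 + 34 + 17 = 86; the blank must be 81 − 86 = -5.
Row 7 has 22 + 22 + 10 + 10 + 10 + 6 − 5 = 75; the blank must be 81 − 75 = 6.

z = 6, n = -5, y = 6, k = 5, x = 11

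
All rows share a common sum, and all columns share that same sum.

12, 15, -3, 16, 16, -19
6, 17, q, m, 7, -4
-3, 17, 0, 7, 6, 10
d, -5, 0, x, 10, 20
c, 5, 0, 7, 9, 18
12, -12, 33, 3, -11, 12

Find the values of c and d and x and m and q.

c = -2, d = 12, x = 0, m = 4, q = 7

Rows 1 and 3 both sum to 37, so that's the common total.
Column 3: -3 + 0 + 0 + 0 + 33 = 30, so its missing entry is 37 − 30 = 7.
Row 5: 5 + 0 + 7 + 9 + 18 = 39, so its missing entry is 37 − 39 = -2.
Column 1: 12 + 6 − 3 − 2 + 12 = 25, so its missing entry is 37 − 25 = 12.
Row 4: 12 − 5 + 0 + 10 + 20 = 37, so its missing entry is 37 − 37 = 0.
Row 2: 6 + 17 + 7 + 7 − 4 = 33, so its missing entry is 37 − 33 = 4.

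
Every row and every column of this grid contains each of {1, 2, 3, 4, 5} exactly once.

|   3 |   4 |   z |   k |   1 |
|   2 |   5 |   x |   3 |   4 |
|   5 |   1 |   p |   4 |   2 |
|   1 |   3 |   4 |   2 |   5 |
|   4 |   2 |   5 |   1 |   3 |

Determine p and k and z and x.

p = 3, k = 5, z = 2, x = 1

For row 2, column 3: row 2 already has {2, 3, 4, 5}; that leaves 1.
At (row 1, col 4): column 4 already has {1, 2, 3, 4}, so the value is 5.
At (row 1, col 3): row 1 already has {1, 3, 4, 5}, so the value is 2.
For row 3, column 3: row 3 already has {1, 2, 4, 5}; that leaves 3.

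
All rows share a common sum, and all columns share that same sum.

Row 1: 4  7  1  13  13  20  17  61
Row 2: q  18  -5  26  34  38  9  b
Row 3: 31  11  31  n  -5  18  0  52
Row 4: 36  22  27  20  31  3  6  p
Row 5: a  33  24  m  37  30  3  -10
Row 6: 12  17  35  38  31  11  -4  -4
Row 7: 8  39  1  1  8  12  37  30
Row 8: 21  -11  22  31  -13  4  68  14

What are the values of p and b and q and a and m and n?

p = -9, b = 2, q = 14, a = 10, m = 9, n = -2

Rows 1 and 6 both sum to 136, so that's the common total.
Row 4: 36 + 22 + 27 + 20 + 31 + 3 + 6 = 145, so its missing entry is 136 − 145 = -9.
Row 3: 31 + 11 + 31 − 5 + 18 + 0 + 52 = 138, so its missing entry is 136 − 138 = -2.
Column 4: 13 + 26 − 2 + 20 + 38 + 1 + 31 = 127, so its missing entry is 136 − 127 = 9.
Row 5: 33 + 24 + 9 + 37 + 30 + 3 − 10 = 126, so its missing entry is 136 − 126 = 10.
Column 8: 61 + 52 − 9 − 10 − 4 + 30 + 14 = 134, so its missing entry is 136 − 134 = 2.
Row 2: 18 − 5 + 26 + 34 + 38 + 9 + 2 = 122, so its missing entry is 136 − 122 = 14.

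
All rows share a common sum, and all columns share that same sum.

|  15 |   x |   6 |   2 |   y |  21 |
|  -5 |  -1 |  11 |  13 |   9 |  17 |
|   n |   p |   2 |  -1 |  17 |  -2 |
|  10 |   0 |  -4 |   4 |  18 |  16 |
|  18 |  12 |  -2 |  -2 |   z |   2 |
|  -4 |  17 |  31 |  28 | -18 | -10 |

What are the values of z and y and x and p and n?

z = 16, y = 2, x = -2, p = 18, n = 10

Rows 2 and 4 both sum to 44, so that's the common total.
Row 5 has 18 + 12 − 2 − 2 + 2 = 28; the blank must be 44 − 28 = 16.
Column 5 has 9 + 17 + 18 + 16 − 18 = 42; the blank must be 44 − 42 = 2.
Row 1 has 15 + 6 + 2 + 2 + 21 = 46; the blank must be 44 − 46 = -2.
Column 2 has -2 − 1 + 0 + 12 + 17 = 26; the blank must be 44 − 26 = 18.
Row 3 has 18 + 2 − 1 + 17 − 2 = 34; the blank must be 44 − 34 = 10.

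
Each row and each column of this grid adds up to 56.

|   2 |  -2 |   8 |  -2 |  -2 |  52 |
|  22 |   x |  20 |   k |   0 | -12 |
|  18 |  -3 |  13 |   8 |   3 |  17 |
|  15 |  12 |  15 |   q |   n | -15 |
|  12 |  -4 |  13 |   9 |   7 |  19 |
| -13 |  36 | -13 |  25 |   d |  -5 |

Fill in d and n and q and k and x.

d = 26, n = 22, q = 7, k = 9, x = 17

The known cells in column 2 total 39, leaving 56 − 39 = 17 for the blank.
The known cells in row 6 total 30, leaving 56 − 30 = 26 for the blank.
The known cells in column 5 total 34, leaving 56 − 34 = 22 for the blank.
The known cells in row 4 total 49, leaving 56 − 49 = 7 for the blank.
The known cells in row 2 total 47, leaving 56 − 47 = 9 for the blank.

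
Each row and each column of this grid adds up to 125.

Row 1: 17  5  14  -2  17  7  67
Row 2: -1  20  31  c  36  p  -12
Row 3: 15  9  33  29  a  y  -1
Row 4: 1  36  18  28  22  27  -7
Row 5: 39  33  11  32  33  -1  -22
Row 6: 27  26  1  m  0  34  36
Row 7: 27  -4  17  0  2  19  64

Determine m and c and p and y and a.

Column 5 has 17 + 36 + 22 + 33 + 0 + 2 = 110; the blank must be 125 − 110 = 15.
Row 6 has 27 + 26 + 1 + 0 + 34 + 36 = 124; the blank must be 125 − 124 = 1.
Row 3 has 15 + 9 + 33 + 29 + 15 − 1 = 100; the blank must be 125 − 100 = 25.
Column 6 has 7 + 25 + 27 − 1 + 34 + 19 = 111; the blank must be 125 − 111 = 14.
Row 2 has -1 + 20 + 31 + 36 + 14 − 12 = 88; the blank must be 125 − 88 = 37.

m = 1, c = 37, p = 14, y = 25, a = 15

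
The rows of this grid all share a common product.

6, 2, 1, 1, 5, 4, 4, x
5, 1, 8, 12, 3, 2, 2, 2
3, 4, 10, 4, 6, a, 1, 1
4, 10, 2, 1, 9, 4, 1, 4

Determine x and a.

Rows 2 and 4 each multiply to 11520, so every row has product 11520.
Row 1: 6×2×1×1×5×4×4 = 960, so the missing entry is 11520 ÷ 960 = 12.
Row 3: 3×4×10×4×6×1×1 = 2880, so the missing entry is 11520 ÷ 2880 = 4.

x = 12, a = 4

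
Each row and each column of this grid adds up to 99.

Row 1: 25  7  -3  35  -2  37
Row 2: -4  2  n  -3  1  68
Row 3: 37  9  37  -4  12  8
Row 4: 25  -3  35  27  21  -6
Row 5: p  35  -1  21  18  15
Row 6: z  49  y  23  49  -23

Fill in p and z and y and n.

p = 11, z = 5, y = -4, n = 35

The known cells in row 2 total 64, leaving 99 − 64 = 35 for the blank.
The known cells in row 5 total 88, leaving 99 − 88 = 11 for the blank.
The known cells in column 1 total 94, leaving 99 − 94 = 5 for the blank.
The known cells in row 6 total 103, leaving 99 − 103 = -4 for the blank.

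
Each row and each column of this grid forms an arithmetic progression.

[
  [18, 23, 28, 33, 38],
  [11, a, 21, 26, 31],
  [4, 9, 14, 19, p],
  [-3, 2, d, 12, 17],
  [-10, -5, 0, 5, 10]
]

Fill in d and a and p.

Along each row the entries change by 5 per step; down each column they change by -7.
Row 4: from -3 at column 1, stepping by 5 to column 3 gives 7.
Row 2: from 11 at column 1, stepping by 5 to column 2 gives 16.
Row 3: from 4 at column 1, stepping by 5 to column 5 gives 24.

d = 7, a = 16, p = 24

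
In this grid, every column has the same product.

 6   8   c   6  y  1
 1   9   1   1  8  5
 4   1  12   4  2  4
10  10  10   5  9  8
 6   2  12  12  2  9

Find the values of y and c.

Columns 1 and 4 each multiply to 1440, so every column has product 1440.
Column 5: 8×2×9×2 = 288, so the missing entry is 1440 ÷ 288 = 5.
Column 3: 1×12×10×12 = 1440, so the missing entry is 1440 ÷ 1440 = 1.

y = 5, c = 1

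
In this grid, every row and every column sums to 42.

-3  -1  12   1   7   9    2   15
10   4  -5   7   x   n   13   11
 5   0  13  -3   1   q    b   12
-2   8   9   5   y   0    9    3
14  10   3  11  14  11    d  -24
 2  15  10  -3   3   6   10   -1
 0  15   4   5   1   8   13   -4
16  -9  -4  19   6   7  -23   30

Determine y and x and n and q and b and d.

The known cells in row 4 total 32, leaving 42 − 32 = 10 for the blank.
The known cells in row 5 total 39, leaving 42 − 39 = 3 for the blank.
The known cells in column 5 total 42, leaving 42 − 42 = 0 for the blank.
The known cells in row 2 total 40, leaving 42 − 40 = 2 for the blank.
The known cells in column 7 total 27, leaving 42 − 27 = 15 for the blank.
The known cells in row 3 total 43, leaving 42 − 43 = -1 for the blank.

y = 10, x = 0, n = 2, q = -1, b = 15, d = 3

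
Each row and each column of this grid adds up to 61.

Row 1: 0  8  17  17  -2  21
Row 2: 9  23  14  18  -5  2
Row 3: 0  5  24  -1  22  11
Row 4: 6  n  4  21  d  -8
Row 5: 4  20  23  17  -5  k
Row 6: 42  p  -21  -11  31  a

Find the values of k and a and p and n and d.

Column 5 has -2 − 5 + 22 − 5 + 31 = 41; the blank must be 61 − 41 = 20.
Row 4 has 6 + 4 + 21 + 20 − 8 = 43; the blank must be 61 − 43 = 18.
Column 2 has 8 + 23 + 5 + 18 + 20 = 74; the blank must be 61 − 74 = -13.
Row 6 has 42 − 13 − 21 − 11 + 31 = 28; the blank must be 61 − 28 = 33.
Row 5 has 4 + 20 + 23 + 17 − 5 = 59; the blank must be 61 − 59 = 2.

k = 2, a = 33, p = -13, n = 18, d = 20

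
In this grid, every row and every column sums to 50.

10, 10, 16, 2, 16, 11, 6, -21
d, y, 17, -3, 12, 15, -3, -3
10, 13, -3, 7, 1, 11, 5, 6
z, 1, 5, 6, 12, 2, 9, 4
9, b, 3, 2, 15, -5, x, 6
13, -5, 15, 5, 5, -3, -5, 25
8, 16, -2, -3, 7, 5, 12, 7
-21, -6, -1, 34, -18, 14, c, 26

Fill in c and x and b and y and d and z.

Row 4: 1 + 5 + 6 + 12 + 2 + 9 + 4 = 39, so its missing entry is 50 − 39 = 11.
Row 8: -21 − 6 − 1 + 34 − 18 + 14 + 26 = 28, so its missing entry is 50 − 28 = 22.
Column 7: 6 − 3 + 5 + 9 − 5 + 12 + 22 = 46, so its missing entry is 50 − 46 = 4.
Column 1: 10 + 10 + 11 + 9 + 13 + 8 − 21 = 40, so its missing entry is 50 − 40 = 10.
Row 2: 10 + 17 − 3 + 12 + 15 − 3 − 3 = 45, so its missing entry is 50 − 45 = 5.
Row 5: 9 + 3 + 2 + 15 − 5 + 4 + 6 = 34, so its missing entry is 50 − 34 = 16.

c = 22, x = 4, b = 16, y = 5, d = 10, z = 11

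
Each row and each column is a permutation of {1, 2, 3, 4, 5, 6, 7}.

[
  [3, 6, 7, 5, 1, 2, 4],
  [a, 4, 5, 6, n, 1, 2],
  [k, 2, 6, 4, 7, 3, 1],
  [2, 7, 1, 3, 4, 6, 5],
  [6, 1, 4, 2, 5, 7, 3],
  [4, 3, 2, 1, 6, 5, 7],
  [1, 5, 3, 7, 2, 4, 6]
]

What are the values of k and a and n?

k = 5, a = 7, n = 3

Cell (3,1): row 3 already has {1, 2, 3, 4, 6, 7} → 5.
At (row 2, col 1): column 1 already has {1, 2, 3, 4, 5, 6}, so the value is 7.
Cell (2,5): row 2 already has {1, 2, 4, 5, 6, 7} → 3.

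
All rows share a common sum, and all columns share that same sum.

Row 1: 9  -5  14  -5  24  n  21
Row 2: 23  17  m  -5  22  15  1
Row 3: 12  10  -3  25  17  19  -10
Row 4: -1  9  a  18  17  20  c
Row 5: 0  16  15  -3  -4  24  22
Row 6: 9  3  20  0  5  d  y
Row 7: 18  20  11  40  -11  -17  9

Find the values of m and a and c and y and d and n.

Rows 3 and 5 both sum to 70, so that's the common total.
Row 2 has 23 + 17 − 5 + 22 + 15 + 1 = 73; the blank must be 70 − 73 = -3.
Row 1 has 9 − 5 + 14 − 5 + 24 + 21 = 58; the blank must be 70 − 58 = 12.
Column 6 has 12 + 15 + 19 + 20 + 24 − 17 = 73; the blank must be 70 − 73 = -3.
Row 6 has 9 + 3 + 20 + 0 + 5 − 3 = 34; the blank must be 70 − 34 = 36.
Column 7 has 21 + 1 − 10 + 22 + 36 + 9 = 79; the blank must be 70 − 79 = -9.
Row 4 has -1 + 9 + 18 + 17 + 20 − 9 = 54; the blank must be 70 − 54 = 16.

m = -3, a = 16, c = -9, y = 36, d = -3, n = 12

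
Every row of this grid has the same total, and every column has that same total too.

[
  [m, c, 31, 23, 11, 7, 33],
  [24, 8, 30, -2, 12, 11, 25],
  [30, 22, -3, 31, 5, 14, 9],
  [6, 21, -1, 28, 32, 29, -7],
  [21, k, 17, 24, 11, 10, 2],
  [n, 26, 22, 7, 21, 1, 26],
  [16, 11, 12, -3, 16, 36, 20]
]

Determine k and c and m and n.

Rows 2 and 3 both sum to 108, so that's the common total.
Row 6: 26 + 22 + 7 + 21 + 1 + 26 = 103, so its missing entry is 108 − 103 = 5.
Row 5: 21 + 17 + 24 + 11 + 10 + 2 = 85, so its missing entry is 108 − 85 = 23.
Column 2: 8 + 22 + 21 + 23 + 26 + 11 = 111, so its missing entry is 108 − 111 = -3.
Row 1: -3 + 31 + 23 + 11 + 7 + 33 = 102, so its missing entry is 108 − 102 = 6.

k = 23, c = -3, m = 6, n = 5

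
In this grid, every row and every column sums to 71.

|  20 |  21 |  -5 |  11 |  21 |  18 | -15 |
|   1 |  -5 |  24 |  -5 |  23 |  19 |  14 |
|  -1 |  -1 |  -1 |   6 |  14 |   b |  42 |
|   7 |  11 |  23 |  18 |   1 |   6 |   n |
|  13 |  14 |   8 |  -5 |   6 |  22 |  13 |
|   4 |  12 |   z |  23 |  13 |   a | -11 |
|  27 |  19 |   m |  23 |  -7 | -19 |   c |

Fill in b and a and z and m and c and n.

b = 12, a = 13, z = 17, m = 5, c = 23, n = 5

Row 4: 7 + 11 + 23 + 18 + 1 + 6 = 66, so its missing entry is 71 − 66 = 5.
Column 7: -15 + 14 + 42 + 5 + 13 − 11 = 48, so its missing entry is 71 − 48 = 23.
Row 7: 27 + 19 + 23 − 7 − 19 + 23 = 66, so its missing entry is 71 − 66 = 5.
Row 3: -1 − 1 − 1 + 6 + 14 + 42 = 59, so its missing entry is 71 − 59 = 12.
Column 6: 18 + 19 + 12 + 6 + 22 − 19 = 58, so its missing entry is 71 − 58 = 13.
Row 6: 4 + 12 + 23 + 13 + 13 − 11 = 54, so its missing entry is 71 − 54 = 17.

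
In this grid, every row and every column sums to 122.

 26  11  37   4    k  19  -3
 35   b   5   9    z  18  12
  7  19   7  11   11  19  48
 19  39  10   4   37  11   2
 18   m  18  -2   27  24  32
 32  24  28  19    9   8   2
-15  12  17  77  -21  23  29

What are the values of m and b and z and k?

Row 5: 18 + 18 − 2 + 27 + 24 + 32 = 117, so its missing entry is 122 − 117 = 5.
Column 2: 11 + 19 + 39 + 5 + 24 + 12 = 110, so its missing entry is 122 − 110 = 12.
Row 2: 35 + 12 + 5 + 9 + 18 + 12 = 91, so its missing entry is 122 − 91 = 31.
Row 1: 26 + 11 + 37 + 4 + 19 − 3 = 94, so its missing entry is 122 − 94 = 28.

m = 5, b = 12, z = 31, k = 28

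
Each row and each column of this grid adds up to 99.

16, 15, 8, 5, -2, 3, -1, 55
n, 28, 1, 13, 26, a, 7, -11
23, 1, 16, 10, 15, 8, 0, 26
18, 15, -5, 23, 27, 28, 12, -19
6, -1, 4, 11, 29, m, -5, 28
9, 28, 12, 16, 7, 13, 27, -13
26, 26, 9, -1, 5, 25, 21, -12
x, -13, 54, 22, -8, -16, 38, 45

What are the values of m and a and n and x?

The known cells in row 5 total 72, leaving 99 − 72 = 27 for the blank.
The known cells in row 8 total 122, leaving 99 − 122 = -23 for the blank.
The known cells in column 1 total 75, leaving 99 − 75 = 24 for the blank.
The known cells in row 2 total 88, leaving 99 − 88 = 11 for the blank.

m = 27, a = 11, n = 24, x = -23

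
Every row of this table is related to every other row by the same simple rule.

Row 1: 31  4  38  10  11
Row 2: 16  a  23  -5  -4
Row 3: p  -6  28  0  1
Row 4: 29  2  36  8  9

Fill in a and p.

The difference between any two rows is the same in every column — this is an addition table with the headers hidden.
Row 2 minus row 1 is 23 − 38 = -15, so its entry in column 2 is 4 + (-15) = -11.
Row 3 minus row 1 is 28 − 38 = -10, so its entry in column 1 is 31 + (-10) = 21.

a = -11, p = 21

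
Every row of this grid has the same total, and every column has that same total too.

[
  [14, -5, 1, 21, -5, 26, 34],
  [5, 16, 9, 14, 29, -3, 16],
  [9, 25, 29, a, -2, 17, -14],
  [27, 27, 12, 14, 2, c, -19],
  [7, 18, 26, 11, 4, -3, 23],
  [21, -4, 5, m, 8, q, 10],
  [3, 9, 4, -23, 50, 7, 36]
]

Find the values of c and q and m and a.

c = 23, q = 19, m = 27, a = 22

Rows 1 and 2 both sum to 86, so that's the common total.
Row 3 has 9 + 25 + 29 − 2 + 17 − 14 = 64; the blank must be 86 − 64 = 22.
Column 4 has 21 + 14 + 22 + 14 + 11 − 23 = 59; the blank must be 86 − 59 = 27.
Row 6 has 21 − 4 + 5 + 27 + 8 + 10 = 67; the blank must be 86 − 67 = 19.
Row 4 has 27 + 27 + 12 + 14 + 2 − 19 = 63; the blank must be 86 − 63 = 23.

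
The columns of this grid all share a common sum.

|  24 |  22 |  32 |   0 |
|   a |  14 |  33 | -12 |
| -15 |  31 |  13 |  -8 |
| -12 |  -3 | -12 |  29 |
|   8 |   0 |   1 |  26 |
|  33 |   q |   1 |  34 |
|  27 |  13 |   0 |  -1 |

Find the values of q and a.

q = -9, a = 3

Column 3 sums to 68 and so does column 4; that's the common total.
In column 2 the known cells total 77, leaving 68 − 77 = -9.
In column 1 the known cells total 65, leaving 68 − 65 = 3.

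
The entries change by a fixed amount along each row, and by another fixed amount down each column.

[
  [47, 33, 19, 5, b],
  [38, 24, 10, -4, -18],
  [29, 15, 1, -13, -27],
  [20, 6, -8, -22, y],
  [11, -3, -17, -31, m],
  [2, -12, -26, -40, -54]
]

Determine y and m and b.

Along each row the entries change by -14 per step; down each column they change by -9.
Row 4: from 20 at column 1, stepping by -14 to column 5 gives -36.
Row 5: from 11 at column 1, stepping by -14 to column 5 gives -45.
Row 1: from 47 at column 1, stepping by -14 to column 5 gives -9.

y = -36, m = -45, b = -9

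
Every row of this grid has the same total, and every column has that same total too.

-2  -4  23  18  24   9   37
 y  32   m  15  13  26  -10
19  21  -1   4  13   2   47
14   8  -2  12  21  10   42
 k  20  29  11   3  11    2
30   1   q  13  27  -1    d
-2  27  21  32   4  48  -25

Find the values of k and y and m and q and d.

k = 29, y = 17, m = 12, q = 23, d = 12

Rows 1 and 3 both sum to 105, so that's the common total.
The known cells in row 5 total 76, leaving 105 − 76 = 29 for the blank.
The known cells in column 7 total 93, leaving 105 − 93 = 12 for the blank.
The known cells in column 1 total 88, leaving 105 − 88 = 17 for the blank.
The known cells in row 2 total 93, leaving 105 − 93 = 12 for the blank.
The known cells in row 6 total 82, leaving 105 − 82 = 23 for the blank.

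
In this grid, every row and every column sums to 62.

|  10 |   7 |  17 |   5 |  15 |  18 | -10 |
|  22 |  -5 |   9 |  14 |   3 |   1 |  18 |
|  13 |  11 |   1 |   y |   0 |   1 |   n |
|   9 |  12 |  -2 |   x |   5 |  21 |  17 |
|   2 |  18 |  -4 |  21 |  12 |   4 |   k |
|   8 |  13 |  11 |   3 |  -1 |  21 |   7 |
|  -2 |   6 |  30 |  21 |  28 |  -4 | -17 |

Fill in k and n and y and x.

The known cells in row 5 total 53, leaving 62 − 53 = 9 for the blank.
The known cells in column 7 total 24, leaving 62 − 24 = 38 for the blank.
The known cells in row 3 total 64, leaving 62 − 64 = -2 for the blank.
The known cells in row 4 total 62, leaving 62 − 62 = 0 for the blank.

k = 9, n = 38, y = -2, x = 0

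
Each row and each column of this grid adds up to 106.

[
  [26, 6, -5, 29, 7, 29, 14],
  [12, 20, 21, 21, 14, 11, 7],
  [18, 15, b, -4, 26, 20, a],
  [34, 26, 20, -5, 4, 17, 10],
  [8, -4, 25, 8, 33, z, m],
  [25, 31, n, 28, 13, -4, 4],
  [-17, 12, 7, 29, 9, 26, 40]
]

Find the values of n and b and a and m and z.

Column 6: 29 + 11 + 20 + 17 − 4 + 26 = 99, so its missing entry is 106 − 99 = 7.
Row 5: 8 − 4 + 25 + 8 + 33 + 7 = 77, so its missing entry is 106 − 77 = 29.
Column 7: 14 + 7 + 10 + 29 + 4 + 40 = 104, so its missing entry is 106 − 104 = 2.
Row 3: 18 + 15 − 4 + 26 + 20 + 2 = 77, so its missing entry is 106 − 77 = 29.
Row 6: 25 + 31 + 28 + 13 − 4 + 4 = 97, so its missing entry is 106 − 97 = 9.

n = 9, b = 29, a = 2, m = 29, z = 7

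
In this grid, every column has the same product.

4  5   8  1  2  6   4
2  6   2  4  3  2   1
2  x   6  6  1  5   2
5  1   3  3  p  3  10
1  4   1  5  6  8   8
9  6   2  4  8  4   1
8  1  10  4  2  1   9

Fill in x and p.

Columns 1 and 3 each multiply to 5760, so every column has product 5760.
Column 2: 5×6×1×4×6×1 = 720, so the missing entry is 5760 ÷ 720 = 8.
Column 5: 2×3×1×6×8×2 = 576, so the missing entry is 5760 ÷ 576 = 10.

x = 8, p = 10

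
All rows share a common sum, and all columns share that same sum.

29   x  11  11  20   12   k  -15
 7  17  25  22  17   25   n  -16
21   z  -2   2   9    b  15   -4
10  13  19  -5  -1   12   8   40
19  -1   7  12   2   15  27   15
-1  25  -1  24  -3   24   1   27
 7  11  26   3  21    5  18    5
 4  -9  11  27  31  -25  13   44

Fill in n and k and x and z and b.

n = -1, k = 15, x = 13, z = 27, b = 28

Rows 4 and 5 both sum to 96, so that's the common total.
Row 2: 7 + 17 + 25 + 22 + 17 + 25 − 16 = 97, so its missing entry is 96 − 97 = -1.
Column 7: -1 + 15 + 8 + 27 + 1 + 18 + 13 = 81, so its missing entry is 96 − 81 = 15.
Row 1: 29 + 11 + 11 + 20 + 12 + 15 − 15 = 83, so its missing entry is 96 − 83 = 13.
Column 2: 13 + 17 + 13 − 1 + 25 + 11 − 9 = 69, so its missing entry is 96 − 69 = 27.
Row 3: 21 + 27 − 2 + 2 + 9 + 15 − 4 = 68, so its missing entry is 96 − 68 = 28.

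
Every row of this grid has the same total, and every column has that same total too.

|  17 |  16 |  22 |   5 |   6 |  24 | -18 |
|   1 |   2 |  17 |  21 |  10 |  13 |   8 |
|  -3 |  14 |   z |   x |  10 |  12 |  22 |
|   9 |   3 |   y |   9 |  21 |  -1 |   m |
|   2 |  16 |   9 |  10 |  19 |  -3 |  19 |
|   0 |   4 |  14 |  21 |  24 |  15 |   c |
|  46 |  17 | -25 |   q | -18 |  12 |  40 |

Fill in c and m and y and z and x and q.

c = -6, m = 7, y = 24, z = 11, x = 6, q = 0

Rows 1 and 2 both sum to 72, so that's the common total.
Row 6: 0 + 4 + 14 + 21 + 24 + 15 = 78, so its missing entry is 72 − 78 = -6.
Column 7: -18 + 8 + 22 + 19 − 6 + 40 = 65, so its missing entry is 72 − 65 = 7.
Row 4: 9 + 3 + 9 + 21 − 1 + 7 = 48, so its missing entry is 72 − 48 = 24.
Column 3: 22 + 17 + 24 + 9 + 14 − 25 = 61, so its missing entry is 72 − 61 = 11.
Row 3: -3 + 14 + 11 + 10 + 12 + 22 = 66, so its missing entry is 72 − 66 = 6.
Row 7: 46 + 17 − 25 − 18 + 12 + 40 = 72, so its missing entry is 72 − 72 = 0.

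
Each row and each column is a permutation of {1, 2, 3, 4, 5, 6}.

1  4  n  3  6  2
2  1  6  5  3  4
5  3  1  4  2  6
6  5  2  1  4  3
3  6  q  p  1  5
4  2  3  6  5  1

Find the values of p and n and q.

For row 1, column 3: row 1 already has {1, 2, 3, 4, 6}; that leaves 5.
For row 5, column 3: column 3 already has {1, 2, 3, 5, 6}; that leaves 4.
For row 5, column 4: row 5 already has {1, 3, 4, 5, 6}; that leaves 2.

p = 2, n = 5, q = 4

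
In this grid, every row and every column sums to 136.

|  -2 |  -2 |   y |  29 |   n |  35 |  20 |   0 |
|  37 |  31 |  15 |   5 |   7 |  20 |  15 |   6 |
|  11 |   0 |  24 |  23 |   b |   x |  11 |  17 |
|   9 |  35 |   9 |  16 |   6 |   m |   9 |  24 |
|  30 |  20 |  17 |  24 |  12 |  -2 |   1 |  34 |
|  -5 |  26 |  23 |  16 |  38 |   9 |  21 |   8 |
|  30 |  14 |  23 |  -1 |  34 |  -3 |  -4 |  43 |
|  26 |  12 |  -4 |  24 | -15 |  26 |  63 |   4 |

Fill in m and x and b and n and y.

Column 3 has 15 + 24 + 9 + 17 + 23 + 23 − 4 = 107; the blank must be 136 − 107 = 29.
Row 1 has -2 − 2 + 29 + 29 + 35 + 20 + 0 = 109; the blank must be 136 − 109 = 27.
Column 5 has 27 + 7 + 6 + 12 + 38 + 34 − 15 = 109; the blank must be 136 − 109 = 27.
Row 3 has 11 + 0 + 24 + 23 + 27 + 11 + 17 = 113; the blank must be 136 − 113 = 23.
Row 4 has 9 + 35 + 9 + 16 + 6 + 9 + 24 = 108; the blank must be 136 − 108 = 28.

m = 28, x = 23, b = 27, n = 27, y = 29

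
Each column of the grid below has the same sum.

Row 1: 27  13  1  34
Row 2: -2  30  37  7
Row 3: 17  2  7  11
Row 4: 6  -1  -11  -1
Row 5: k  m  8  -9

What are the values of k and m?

Columns 3 and 4 both add up to 42, so every column sums to 42.
Column 1: 27 − 2 + 17 + 6 = 48, so the missing entry is 42 − 48 = -6.
Column 2: 13 + 30 + 2 − 1 = 44, so the missing entry is 42 − 44 = -2.

k = -6, m = -2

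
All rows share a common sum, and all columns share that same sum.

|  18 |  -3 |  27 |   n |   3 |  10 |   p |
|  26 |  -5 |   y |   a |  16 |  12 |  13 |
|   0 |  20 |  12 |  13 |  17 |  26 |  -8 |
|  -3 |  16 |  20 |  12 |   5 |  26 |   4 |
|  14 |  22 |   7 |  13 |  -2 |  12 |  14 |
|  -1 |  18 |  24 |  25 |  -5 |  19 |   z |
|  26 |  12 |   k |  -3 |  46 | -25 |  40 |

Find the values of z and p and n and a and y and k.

Rows 3 and 4 both sum to 80, so that's the common total.
Row 7: 26 + 12 − 3 + 46 − 25 + 40 = 96, so its missing entry is 80 − 96 = -16.
Column 3: 27 + 12 + 20 + 7 + 24 − 16 = 74, so its missing entry is 80 − 74 = 6.
Row 6: -1 + 18 + 24 + 25 − 5 + 19 = 80, so its missing entry is 80 − 80 = 0.
Column 7: 13 − 8 + 4 + 14 + 0 + 40 = 63, so its missing entry is 80 − 63 = 17.
Row 1: 18 − 3 + 27 + 3 + 10 + 17 = 72, so its missing entry is 80 − 72 = 8.
Row 2: 26 − 5 + 6 + 16 + 12 + 13 = 68, so its missing entry is 80 − 68 = 12.

z = 0, p = 17, n = 8, a = 12, y = 6, k = -16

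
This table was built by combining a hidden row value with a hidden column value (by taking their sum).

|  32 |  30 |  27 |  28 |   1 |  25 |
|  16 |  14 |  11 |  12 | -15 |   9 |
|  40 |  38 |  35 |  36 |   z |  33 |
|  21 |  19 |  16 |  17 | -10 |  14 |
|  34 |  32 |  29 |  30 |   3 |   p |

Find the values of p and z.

The difference between any two rows is the same in every column — this is an addition table with the headers hidden.
Row 5 minus row 1 is 34 − 32 = 2, so its entry in column 6 is 25 + 2 = 27.
Row 3 minus row 1 is 40 − 32 = 8, so its entry in column 5 is 1 + 8 = 9.

p = 27, z = 9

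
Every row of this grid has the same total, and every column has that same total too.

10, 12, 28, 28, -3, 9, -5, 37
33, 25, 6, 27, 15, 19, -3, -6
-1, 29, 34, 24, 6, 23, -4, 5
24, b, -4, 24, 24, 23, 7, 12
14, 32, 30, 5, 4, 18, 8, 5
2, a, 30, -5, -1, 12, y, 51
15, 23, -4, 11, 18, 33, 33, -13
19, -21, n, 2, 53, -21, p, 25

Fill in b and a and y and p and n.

Rows 1 and 2 both sum to 116, so that's the common total.
Row 4: 24 − 4 + 24 + 24 + 23 + 7 + 12 = 110, so its missing entry is 116 − 110 = 6.
Column 2: 12 + 25 + 29 + 6 + 32 + 23 − 21 = 106, so its missing entry is 116 − 106 = 10.
Row 6: 2 + 10 + 30 − 5 − 1 + 12 + 51 = 99, so its missing entry is 116 − 99 = 17.
Column 7: -5 − 3 − 4 + 7 + 8 + 17 + 33 = 53, so its missing entry is 116 − 53 = 63.
Row 8: 19 − 21 + 2 + 53 − 21 + 63 + 25 = 120, so its missing entry is 116 − 120 = -4.

b = 6, a = 10, y = 17, p = 63, n = -4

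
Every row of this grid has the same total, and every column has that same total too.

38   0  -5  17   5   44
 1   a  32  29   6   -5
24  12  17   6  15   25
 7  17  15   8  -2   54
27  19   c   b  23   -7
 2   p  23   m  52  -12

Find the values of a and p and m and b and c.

Rows 1 and 3 both sum to 99, so that's the common total.
Row 2 has 1 + 32 + 29 + 6 − 5 = 63; the blank must be 99 − 63 = 36.
Column 2 has 0 + 36 + 12 + 17 + 19 = 84; the blank must be 99 − 84 = 15.
Column 3 has -5 + 32 + 17 + 15 + 23 = 82; the blank must be 99 − 82 = 17.
Row 5 has 27 + 19 + 17 + 23 − 7 = 79; the blank must be 99 − 79 = 20.
Row 6 has 2 + 15 + 23 + 52 − 12 = 80; the blank must be 99 − 80 = 19.

a = 36, p = 15, m = 19, b = 20, c = 17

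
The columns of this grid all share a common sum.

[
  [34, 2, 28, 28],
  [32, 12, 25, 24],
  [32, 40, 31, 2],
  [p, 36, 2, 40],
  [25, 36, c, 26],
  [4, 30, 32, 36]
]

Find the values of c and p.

c = 38, p = 29

Columns 2 and 4 both add up to 156, so every column sums to 156.
Column 3: 28 + 25 + 31 + 2 + 32 = 118, so the missing entry is 156 − 118 = 38.
Column 1: 34 + 32 + 32 + 25 + 4 = 127, so the missing entry is 156 − 127 = 29.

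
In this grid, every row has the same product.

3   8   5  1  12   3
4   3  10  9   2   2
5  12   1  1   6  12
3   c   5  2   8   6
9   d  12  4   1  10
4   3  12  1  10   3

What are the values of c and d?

Rows 2 and 3 each multiply to 4320, so every row has product 4320.
Row 4: 3×5×2×8×6 = 1440, so the missing entry is 4320 ÷ 1440 = 3.
Row 5: 9×12×4×1×10 = 4320, so the missing entry is 4320 ÷ 4320 = 1.

c = 3, d = 1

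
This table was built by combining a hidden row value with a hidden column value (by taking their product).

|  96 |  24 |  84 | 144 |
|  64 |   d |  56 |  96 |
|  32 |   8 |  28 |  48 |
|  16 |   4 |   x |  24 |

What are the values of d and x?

d = 16, x = 14

Each row is a constant multiple of every other row — this is a multiplication table with the headers hidden.
Row 2 is 64/96 = 2/3 times row 1, so its entry in column 2 is 24 × 2/3 = 16.
Row 4 is 16/96 = 1/6 times row 1, so its entry in column 3 is 84 × 1/6 = 14.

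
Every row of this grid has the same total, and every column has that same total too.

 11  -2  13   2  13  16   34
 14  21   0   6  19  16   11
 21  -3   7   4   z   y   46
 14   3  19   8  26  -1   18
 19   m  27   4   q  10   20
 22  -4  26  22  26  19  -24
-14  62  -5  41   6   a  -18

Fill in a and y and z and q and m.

a = 15, y = 12, z = 0, q = -3, m = 10

Rows 1 and 2 both sum to 87, so that's the common total.
Row 7: -14 + 62 − 5 + 41 + 6 − 18 = 72, so its missing entry is 87 − 72 = 15.
Column 6: 16 + 16 − 1 + 10 + 19 + 15 = 75, so its missing entry is 87 − 75 = 12.
Row 3: 21 − 3 + 7 + 4 + 12 + 46 = 87, so its missing entry is 87 − 87 = 0.
Column 5: 13 + 19 + 0 + 26 + 26 + 6 = 90, so its missing entry is 87 − 90 = -3.
Row 5: 19 + 27 + 4 − 3 + 10 + 20 = 77, so its missing entry is 87 − 77 = 10.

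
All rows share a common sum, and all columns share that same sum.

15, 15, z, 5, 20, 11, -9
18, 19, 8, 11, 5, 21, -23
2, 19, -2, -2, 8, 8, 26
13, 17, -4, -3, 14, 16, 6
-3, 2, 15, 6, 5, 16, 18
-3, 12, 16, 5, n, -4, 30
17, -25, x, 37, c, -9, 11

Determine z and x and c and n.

z = 2, x = 24, c = 4, n = 3

Rows 2 and 3 both sum to 59, so that's the common total.
Row 1 has 15 + 15 + 5 + 20 + 11 − 9 = 57; the blank must be 59 − 57 = 2.
Row 6 has -3 + 12 + 16 + 5 − 4 + 30 = 56; the blank must be 59 − 56 = 3.
Column 3 has 2 + 8 − 2 − 4 + 15 + 16 = 35; the blank must be 59 − 35 = 24.
Row 7 has 17 − 25 + 24 + 37 − 9 + 11 = 55; the blank must be 59 − 55 = 4.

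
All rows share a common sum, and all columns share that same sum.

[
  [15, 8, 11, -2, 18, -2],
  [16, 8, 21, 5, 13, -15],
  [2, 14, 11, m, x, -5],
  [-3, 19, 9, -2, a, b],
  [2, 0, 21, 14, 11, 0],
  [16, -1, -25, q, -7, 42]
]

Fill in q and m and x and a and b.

q = 23, m = 10, x = 16, a = -3, b = 28

Rows 1 and 2 both sum to 48, so that's the common total.
The known cells in row 6 total 25, leaving 48 − 25 = 23 for the blank.
The known cells in column 4 total 38, leaving 48 − 38 = 10 for the blank.
The known cells in row 3 total 32, leaving 48 − 32 = 16 for the blank.
The known cells in column 5 total 51, leaving 48 − 51 = -3 for the blank.
The known cells in row 4 total 20, leaving 48 − 20 = 28 for the blank.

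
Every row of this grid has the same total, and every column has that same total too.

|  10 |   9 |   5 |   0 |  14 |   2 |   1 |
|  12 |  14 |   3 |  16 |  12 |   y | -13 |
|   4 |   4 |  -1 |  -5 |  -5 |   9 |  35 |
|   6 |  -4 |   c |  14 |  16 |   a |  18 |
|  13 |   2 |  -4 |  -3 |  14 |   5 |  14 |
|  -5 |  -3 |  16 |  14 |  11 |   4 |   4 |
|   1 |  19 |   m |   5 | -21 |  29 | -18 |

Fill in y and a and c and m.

y = -3, a = -5, c = -4, m = 26

Rows 1 and 3 both sum to 41, so that's the common total.
Row 7 has 1 + 19 + 5 − 21 + 29 − 18 = 15; the blank must be 41 − 15 = 26.
Column 3 has 5 + 3 − 1 − 4 + 16 + 26 = 45; the blank must be 41 − 45 = -4.
Row 4 has 6 − 4 − 4 + 14 + 16 + 18 = 46; the blank must be 41 − 46 = -5.
Row 2 has 12 + 14 + 3 + 16 + 12 − 13 = 44; the blank must be 41 − 44 = -3.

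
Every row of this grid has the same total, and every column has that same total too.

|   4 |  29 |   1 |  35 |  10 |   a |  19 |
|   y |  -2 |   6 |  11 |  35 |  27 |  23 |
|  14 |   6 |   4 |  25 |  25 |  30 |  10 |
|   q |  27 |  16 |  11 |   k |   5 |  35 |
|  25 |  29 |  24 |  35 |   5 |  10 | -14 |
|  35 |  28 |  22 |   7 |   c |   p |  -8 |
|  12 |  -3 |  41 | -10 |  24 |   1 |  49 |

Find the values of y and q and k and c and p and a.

Rows 3 and 5 both sum to 114, so that's the common total.
Row 1: 4 + 29 + 1 + 35 + 10 + 19 = 98, so its missing entry is 114 − 98 = 16.
Column 6: 16 + 27 + 30 + 5 + 10 + 1 = 89, so its missing entry is 114 − 89 = 25.
Row 6: 35 + 28 + 22 + 7 + 25 − 8 = 109, so its missing entry is 114 − 109 = 5.
Column 5: 10 + 35 + 25 + 5 + 5 + 24 = 104, so its missing entry is 114 − 104 = 10.
Row 4: 27 + 16 + 11 + 10 + 5 + 35 = 104, so its missing entry is 114 − 104 = 10.
Row 2: -2 + 6 + 11 + 35 + 27 + 23 = 100, so its missing entry is 114 − 100 = 14.

y = 14, q = 10, k = 10, c = 5, p = 25, a = 16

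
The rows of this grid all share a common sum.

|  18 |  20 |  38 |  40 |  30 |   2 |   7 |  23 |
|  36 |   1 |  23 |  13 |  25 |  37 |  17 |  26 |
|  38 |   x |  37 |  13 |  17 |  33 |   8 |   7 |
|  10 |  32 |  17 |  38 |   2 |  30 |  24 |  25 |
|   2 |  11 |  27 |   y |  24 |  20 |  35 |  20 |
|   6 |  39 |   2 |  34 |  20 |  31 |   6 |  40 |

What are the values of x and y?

x = 25, y = 39

The complete rows each total 178.
Row 3 is missing 178 − 153 = 25 (since 38 + 37 + 13 + 17 + 33 + 8 + 7 = 153).
Row 5 is missing 178 − 139 = 39 (since 2 + 11 + 27 + 24 + 20 + 35 + 20 = 139).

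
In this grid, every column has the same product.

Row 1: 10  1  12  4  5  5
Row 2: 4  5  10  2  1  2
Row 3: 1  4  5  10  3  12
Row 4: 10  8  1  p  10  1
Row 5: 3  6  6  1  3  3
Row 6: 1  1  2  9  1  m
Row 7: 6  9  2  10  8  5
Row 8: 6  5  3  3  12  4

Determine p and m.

Columns 2 and 3 each multiply to 43200, so every column has product 43200.
Column 4: 4×2×10×1×9×10×3 = 21600, so the missing entry is 43200 ÷ 21600 = 2.
Column 6: 5×2×12×1×3×5×4 = 7200, so the missing entry is 43200 ÷ 7200 = 6.

p = 2, m = 6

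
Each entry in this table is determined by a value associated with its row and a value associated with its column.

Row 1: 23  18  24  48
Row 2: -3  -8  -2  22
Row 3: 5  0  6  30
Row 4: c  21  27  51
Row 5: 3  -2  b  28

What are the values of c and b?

c = 26, b = 4

The difference between any two rows is the same in every column — this is an addition table with the headers hidden.
Row 4 minus row 1 is 21 − 18 = 3, so its entry in column 1 is 23 + 3 = 26.
Row 5 minus row 1 is -2 − 18 = -20, so its entry in column 3 is 24 + (-20) = 4.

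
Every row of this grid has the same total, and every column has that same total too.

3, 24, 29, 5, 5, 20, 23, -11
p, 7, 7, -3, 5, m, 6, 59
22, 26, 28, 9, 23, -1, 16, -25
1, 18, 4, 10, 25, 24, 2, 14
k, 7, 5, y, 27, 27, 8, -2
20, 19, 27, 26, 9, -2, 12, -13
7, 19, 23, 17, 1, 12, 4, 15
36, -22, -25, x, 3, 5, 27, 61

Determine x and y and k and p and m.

Rows 1 and 3 both sum to 98, so that's the common total.
Column 6 has 20 − 1 + 24 + 27 − 2 + 12 + 5 = 85; the blank must be 98 − 85 = 13.
Row 8 has 36 − 22 − 25 + 3 + 5 + 27 + 61 = 85; the blank must be 98 − 85 = 13.
Column 4 has 5 − 3 + 9 + 10 + 26 + 17 + 13 = 77; the blank must be 98 − 77 = 21.
Row 5 has 7 + 5 + 21 + 27 + 27 + 8 − 2 = 93; the blank must be 98 − 93 = 5.
Row 2 has 7 + 7 − 3 + 5 + 13 + 6 + 59 = 94; the blank must be 98 − 94 = 4.

x = 13, y = 21, k = 5, p = 4, m = 13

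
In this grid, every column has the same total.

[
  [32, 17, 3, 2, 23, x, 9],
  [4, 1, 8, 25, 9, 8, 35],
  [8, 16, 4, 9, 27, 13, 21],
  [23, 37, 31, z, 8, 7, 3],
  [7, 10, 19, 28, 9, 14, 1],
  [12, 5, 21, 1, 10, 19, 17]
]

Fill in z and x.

z = 21, x = 25

The complete columns each total 86.
Column 4 is missing 86 − 65 = 21 (since 2 + 25 + 9 + 28 + 1 = 65).
Column 6 is missing 86 − 61 = 25 (since 8 + 13 + 7 + 14 + 19 = 61).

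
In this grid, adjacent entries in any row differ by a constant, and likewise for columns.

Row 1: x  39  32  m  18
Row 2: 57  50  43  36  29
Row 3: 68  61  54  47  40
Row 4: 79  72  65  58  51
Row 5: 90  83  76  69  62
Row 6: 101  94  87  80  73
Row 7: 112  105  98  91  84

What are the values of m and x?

m = 25, x = 46

Along each row the entries change by -7 per step; down each column they change by 11.
Row 1: from 39 at column 2, stepping by -7 to column 4 gives 25.
Row 1: from 39 at column 2, stepping by -7 to column 1 gives 46.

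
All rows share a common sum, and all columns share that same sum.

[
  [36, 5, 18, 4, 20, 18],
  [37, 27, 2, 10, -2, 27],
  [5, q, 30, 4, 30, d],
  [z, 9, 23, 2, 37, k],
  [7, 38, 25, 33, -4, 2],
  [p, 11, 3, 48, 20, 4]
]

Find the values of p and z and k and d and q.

Rows 1 and 2 both sum to 101, so that's the common total.
Column 2: 5 + 27 + 9 + 38 + 11 = 90, so its missing entry is 101 − 90 = 11.
Row 6: 11 + 3 + 48 + 20 + 4 = 86, so its missing entry is 101 − 86 = 15.
Column 1: 36 + 37 + 5 + 7 + 15 = 100, so its missing entry is 101 − 100 = 1.
Row 3: 5 + 11 + 30 + 4 + 30 = 80, so its missing entry is 101 − 80 = 21.
Row 4: 1 + 9 + 23 + 2 + 37 = 72, so its missing entry is 101 − 72 = 29.

p = 15, z = 1, k = 29, d = 21, q = 11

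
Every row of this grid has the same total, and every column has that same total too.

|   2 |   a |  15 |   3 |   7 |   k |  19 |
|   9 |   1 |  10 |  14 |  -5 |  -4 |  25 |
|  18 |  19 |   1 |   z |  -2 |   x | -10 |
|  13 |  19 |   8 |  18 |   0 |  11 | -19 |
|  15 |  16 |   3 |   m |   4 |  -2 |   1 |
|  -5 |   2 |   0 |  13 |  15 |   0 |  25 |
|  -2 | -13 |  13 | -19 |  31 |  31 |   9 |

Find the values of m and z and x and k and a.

m = 13, z = 8, x = 16, k = -2, a = 6

Rows 2 and 4 both sum to 50, so that's the common total.
The known cells in column 2 total 44, leaving 50 − 44 = 6 for the blank.
The known cells in row 5 total 37, leaving 50 − 37 = 13 for the blank.
The known cells in column 4 total 42, leaving 50 − 42 = 8 for the blank.
The known cells in row 1 total 52, leaving 50 − 52 = -2 for the blank.
The known cells in row 3 total 34, leaving 50 − 34 = 16 for the blank.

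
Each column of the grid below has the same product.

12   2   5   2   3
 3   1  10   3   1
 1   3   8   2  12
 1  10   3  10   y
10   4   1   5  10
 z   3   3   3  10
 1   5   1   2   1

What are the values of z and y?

z = 10, y = 1

Columns 2 and 3 each multiply to 3600, so every column has product 3600.
Column 1: 12×3×1×1×10×1 = 360, so the missing entry is 3600 ÷ 360 = 10.
Column 5: 3×1×12×10×10×1 = 3600, so the missing entry is 3600 ÷ 3600 = 1.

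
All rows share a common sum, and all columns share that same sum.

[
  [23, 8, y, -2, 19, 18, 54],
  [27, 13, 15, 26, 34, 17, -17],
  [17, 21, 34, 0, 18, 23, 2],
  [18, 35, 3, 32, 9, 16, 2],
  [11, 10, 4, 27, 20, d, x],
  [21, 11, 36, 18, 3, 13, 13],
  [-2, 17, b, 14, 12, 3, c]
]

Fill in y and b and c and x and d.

Rows 2 and 3 both sum to 115, so that's the common total.
Row 1 has 23 + 8 − 2 + 19 + 18 + 54 = 120; the blank must be 115 − 120 = -5.
Column 3 has -5 + 15 + 34 + 3 + 4 + 36 = 87; the blank must be 115 − 87 = 28.
Column 6 has 18 + 17 + 23 + 16 + 13 + 3 = 90; the blank must be 115 − 90 = 25.
Row 5 has 11 + 10 + 4 + 27 + 20 + 25 = 97; the blank must be 115 − 97 = 18.
Row 7 has -2 + 17 + 28 + 14 + 12 + 3 = 72; the blank must be 115 − 72 = 43.

y = -5, b = 28, c = 43, x = 18, d = 25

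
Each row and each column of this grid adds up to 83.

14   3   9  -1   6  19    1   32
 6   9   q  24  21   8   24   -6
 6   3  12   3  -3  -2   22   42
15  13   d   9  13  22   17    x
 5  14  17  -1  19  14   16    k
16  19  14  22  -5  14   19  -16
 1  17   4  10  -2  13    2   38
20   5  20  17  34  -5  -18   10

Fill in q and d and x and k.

Row 2: 6 + 9 + 24 + 21 + 8 + 24 − 6 = 86, so its missing entry is 83 − 86 = -3.
Column 3: 9 − 3 + 12 + 17 + 14 + 4 + 20 = 73, so its missing entry is 83 − 73 = 10.
Row 4: 15 + 13 + 10 + 9 + 13 + 22 + 17 = 99, so its missing entry is 83 − 99 = -16.
Row 5: 5 + 14 + 17 − 1 + 19 + 14 + 16 = 84, so its missing entry is 83 − 84 = -1.

q = -3, d = 10, x = -16, k = -1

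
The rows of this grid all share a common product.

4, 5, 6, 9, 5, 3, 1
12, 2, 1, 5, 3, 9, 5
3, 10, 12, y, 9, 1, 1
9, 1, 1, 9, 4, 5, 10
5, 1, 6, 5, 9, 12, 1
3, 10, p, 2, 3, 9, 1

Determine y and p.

y = 5, p = 10

Rows 1 and 5 each multiply to 16200, so every row has product 16200.
Row 3: 3×10×12×9×1×1 = 3240, so the missing entry is 16200 ÷ 3240 = 5.
Row 6: 3×10×2×3×9×1 = 1620, so the missing entry is 16200 ÷ 1620 = 10.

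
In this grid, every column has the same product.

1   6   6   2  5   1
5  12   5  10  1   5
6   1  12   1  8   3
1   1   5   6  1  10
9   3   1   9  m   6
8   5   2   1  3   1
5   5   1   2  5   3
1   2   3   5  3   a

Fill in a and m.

a = 4, m = 6

Columns 2 and 3 each multiply to 10800, so every column has product 10800.
Column 6: 1×5×3×10×6×1×3 = 2700, so the missing entry is 10800 ÷ 2700 = 4.
Column 5: 5×1×8×1×3×5×3 = 1800, so the missing entry is 10800 ÷ 1800 = 6.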